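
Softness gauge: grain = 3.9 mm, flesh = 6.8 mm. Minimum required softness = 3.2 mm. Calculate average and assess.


Average = (3.9 + 6.8) / 2 = 5.35 mm
Minimum = 3.2 mm
Meets requirement: Yes


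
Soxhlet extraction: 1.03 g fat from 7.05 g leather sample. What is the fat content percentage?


Fat content = 1.03 / 7.05 x 100
Fat = 14.6%


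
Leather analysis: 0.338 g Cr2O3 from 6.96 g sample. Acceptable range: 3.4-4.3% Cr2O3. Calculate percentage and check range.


Cr2O3 = 4.86%
Within range: No

Cr2O3% = 0.338 / 6.96 x 100 = 4.86%
Acceptable range: 3.4 to 4.3%
Within range: No


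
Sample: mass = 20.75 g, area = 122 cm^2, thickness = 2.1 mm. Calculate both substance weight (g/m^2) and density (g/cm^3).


Substance weight = 1700.8 g/m^2
Density = 0.810 g/cm^3

SW = 20.75 / 122 x 10000 = 1700.8 g/m^2
Volume = 122 x 2.1 / 10 = 25.62 cm^3
Density = 20.75 / 25.62 = 0.810 g/cm^3


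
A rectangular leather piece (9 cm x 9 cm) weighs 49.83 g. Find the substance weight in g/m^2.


6151.9 g/m^2

Area = 9 x 9 = 81 cm^2
SW = 49.83 / 81 x 10000 = 6151.9 g/m^2


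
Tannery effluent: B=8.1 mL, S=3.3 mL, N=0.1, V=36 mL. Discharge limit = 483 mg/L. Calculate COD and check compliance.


COD = 106.7 mg/L
Compliant: Yes

COD = (8.1 - 3.3) x 0.1 x 8000 / 36 = 106.7 mg/L
Limit: 483 mg/L
Compliant: Yes


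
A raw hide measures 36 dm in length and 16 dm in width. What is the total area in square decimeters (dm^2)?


Area = length x width
Area = 36 x 16 = 576 dm^2


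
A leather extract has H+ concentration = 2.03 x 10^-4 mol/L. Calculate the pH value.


pH = 3.69


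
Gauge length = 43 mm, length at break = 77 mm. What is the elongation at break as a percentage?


79.1%

Extension = 77 - 43 = 34 mm
Elongation = 34 / 43 x 100 = 79.1%


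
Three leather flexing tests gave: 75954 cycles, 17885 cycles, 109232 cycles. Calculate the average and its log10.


Average = 67690 cycles
log10 = 4.83

Average = (75954 + 17885 + 109232) / 3 = 67690 cycles
log10(67690) = 4.83


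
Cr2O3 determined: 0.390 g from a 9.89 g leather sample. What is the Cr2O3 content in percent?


Cr2O3% = 0.390 / 9.89 x 100
Cr2O3% = 3.94%


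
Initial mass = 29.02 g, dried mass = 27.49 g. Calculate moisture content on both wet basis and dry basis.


Moisture lost = 29.02 - 27.49 = 1.53 g
Wet basis MC = 1.53 / 29.02 x 100 = 5.3%
Dry basis MC = 1.53 / 27.49 x 100 = 5.6%


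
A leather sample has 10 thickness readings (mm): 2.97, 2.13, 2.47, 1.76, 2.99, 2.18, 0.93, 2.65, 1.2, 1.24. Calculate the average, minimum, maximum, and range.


Average = 2.05 mm
Min = 0.93 mm
Max = 2.99 mm
Range = 2.06 mm

Sum = 20.52
Average = 20.52 / 10 = 2.05 mm
Minimum = 0.93 mm
Maximum = 2.99 mm
Range = 2.99 - 0.93 = 2.06 mm


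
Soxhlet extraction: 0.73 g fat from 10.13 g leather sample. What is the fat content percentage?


Fat content = 0.73 / 10.13 x 100
Fat = 7.2%


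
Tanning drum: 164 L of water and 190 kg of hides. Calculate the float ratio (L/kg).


0.9

Float ratio = water / hide weight
Ratio = 164 / 190 = 0.9


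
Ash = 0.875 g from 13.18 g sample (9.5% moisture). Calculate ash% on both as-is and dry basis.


As-is ash% = 0.875 / 13.18 x 100 = 6.64%
Dry mass = 13.18 x (100 - 9.5) / 100 = 11.9279 g
Dry-basis ash% = 0.875 / 11.9279 x 100 = 7.34%


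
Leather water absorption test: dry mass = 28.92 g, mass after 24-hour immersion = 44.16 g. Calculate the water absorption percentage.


Water absorbed = 44.16 - 28.92 = 15.24 g
WA% = 15.24 / 28.92 x 100 = 52.7%


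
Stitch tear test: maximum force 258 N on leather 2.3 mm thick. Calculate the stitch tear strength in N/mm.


Stitch tear strength = force / thickness
STS = 258 / 2.3 = 112.2 N/mm


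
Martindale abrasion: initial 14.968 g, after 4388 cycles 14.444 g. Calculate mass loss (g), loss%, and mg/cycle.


Mass loss = 0.524 g
Loss = 3.50%
Rate = 0.119 mg/cycle

Loss = 14.968 - 14.444 = 0.524 g
Loss% = 0.524 / 14.968 x 100 = 3.50%
Rate = 0.524 / 4388 x 1000 = 0.119 mg/cycle


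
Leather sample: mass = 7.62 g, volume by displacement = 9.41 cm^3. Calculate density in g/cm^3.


Density = mass / volume
Density = 7.62 / 9.41 = 0.810 g/cm^3


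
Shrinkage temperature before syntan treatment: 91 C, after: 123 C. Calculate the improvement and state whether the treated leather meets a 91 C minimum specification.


Improvement = 123 - 91 = 32 C
Spec check: 123 C >= 91 C? Yes


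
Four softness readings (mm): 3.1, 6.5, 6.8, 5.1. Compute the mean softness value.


Sum = 3.1 + 6.5 + 6.8 + 5.1
Mean = 21.5 / 4 = 5.38 mm


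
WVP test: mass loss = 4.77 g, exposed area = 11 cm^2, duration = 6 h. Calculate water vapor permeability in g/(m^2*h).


WVP = mass_loss / (area x time) x 10000
WVP = 4.77 / (11 x 6) x 10000
WVP = 4.77 / 66 x 10000 = 722.73 g/(m^2*h)


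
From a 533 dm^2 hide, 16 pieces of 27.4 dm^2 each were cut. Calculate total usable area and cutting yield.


Usable area = 438.4 dm^2
Yield = 82.3%


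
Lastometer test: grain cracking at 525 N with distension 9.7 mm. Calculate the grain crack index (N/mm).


Grain crack index = force / distension
Index = 525 / 9.7 = 54.1 N/mm


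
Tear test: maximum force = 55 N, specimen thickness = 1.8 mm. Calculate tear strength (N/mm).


Tear strength = force / thickness
Tear = 55 / 1.8 = 30.6 N/mm


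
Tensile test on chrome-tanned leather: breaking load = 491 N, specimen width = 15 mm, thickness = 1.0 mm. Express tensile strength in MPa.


32.73 MPa

Cross-section = 15 x 1.0 = 15.0 mm^2
TS = 491 / 15.0 = 32.73 MPa
(1 N/mm^2 = 1 MPa)


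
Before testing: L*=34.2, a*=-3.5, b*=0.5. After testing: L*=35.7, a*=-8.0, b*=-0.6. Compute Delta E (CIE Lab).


dL = 35.7 - 34.2 = 1.5
da = -8.0 - (-3.5) = -4.5
db = -0.6 - 0.5 = -1.1
dE = sqrt((1.5)^2 + (-4.5)^2 + (-1.1)^2) = 4.87


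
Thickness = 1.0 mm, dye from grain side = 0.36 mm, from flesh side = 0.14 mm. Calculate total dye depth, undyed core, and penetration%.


Total dyed = 0.50 mm
Undyed core = 0.50 mm
Penetration = 50.0%

Total dyed = 0.36 + 0.14 = 0.50 mm
Undyed core = 1.0 - 0.50 = 0.50 mm
Penetration = 0.50 / 1.0 x 100 = 50.0%


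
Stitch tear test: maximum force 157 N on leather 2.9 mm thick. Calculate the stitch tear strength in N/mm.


Stitch tear strength = force / thickness
STS = 157 / 2.9 = 54.1 N/mm


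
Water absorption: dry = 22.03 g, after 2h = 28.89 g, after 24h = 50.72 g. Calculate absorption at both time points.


2h absorption = 31.1%
24h absorption = 130.2%


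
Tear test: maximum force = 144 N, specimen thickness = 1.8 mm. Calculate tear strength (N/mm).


80.0 N/mm

Tear strength = force / thickness
Tear = 144 / 1.8 = 80.0 N/mm


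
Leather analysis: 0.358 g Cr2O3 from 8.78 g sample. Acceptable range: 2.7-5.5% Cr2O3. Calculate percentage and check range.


Cr2O3% = 0.358 / 8.78 x 100 = 4.08%
Acceptable range: 2.7 to 5.5%
Within range: Yes


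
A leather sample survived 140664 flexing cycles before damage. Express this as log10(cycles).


log10(140664) = 5.15


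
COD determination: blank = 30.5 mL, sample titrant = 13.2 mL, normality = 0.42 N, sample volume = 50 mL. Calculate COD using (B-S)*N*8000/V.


COD = (30.5 - 13.2) x 0.42 x 8000 / 50
COD = 17.3 x 0.42 x 8000 / 50
COD = 1162.6 mg/L


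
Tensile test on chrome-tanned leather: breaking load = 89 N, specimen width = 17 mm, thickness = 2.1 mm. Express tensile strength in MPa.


Cross-section = 17 x 2.1 = 35.7 mm^2
TS = 89 / 35.7 = 2.49 MPa
(1 N/mm^2 = 1 MPa)


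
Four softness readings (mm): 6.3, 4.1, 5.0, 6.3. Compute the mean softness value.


Sum = 6.3 + 4.1 + 5.0 + 6.3
Mean = 21.7 / 4 = 5.43 mm


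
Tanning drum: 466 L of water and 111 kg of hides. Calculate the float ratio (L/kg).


Float ratio = water / hide weight
Ratio = 466 / 111 = 4.2


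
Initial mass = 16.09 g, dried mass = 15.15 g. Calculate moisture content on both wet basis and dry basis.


Wet basis = 5.8%
Dry basis = 6.2%

Moisture lost = 16.09 - 15.15 = 0.94 g
Wet basis MC = 0.94 / 16.09 x 100 = 5.8%
Dry basis MC = 0.94 / 15.15 x 100 = 6.2%


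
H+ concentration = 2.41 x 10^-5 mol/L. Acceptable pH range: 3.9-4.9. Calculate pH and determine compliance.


pH = 4.62
Compliant: Yes

pH = -log10(2.41 x 10^-5) = 4.62
Range: 3.9 to 4.9
Compliant: Yes


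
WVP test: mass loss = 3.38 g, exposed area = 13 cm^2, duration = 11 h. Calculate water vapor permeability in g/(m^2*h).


WVP = mass_loss / (area x time) x 10000
WVP = 3.38 / (13 x 11) x 10000
WVP = 3.38 / 143 x 10000 = 236.36 g/(m^2*h)


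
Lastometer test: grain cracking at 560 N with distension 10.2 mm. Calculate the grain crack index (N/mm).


54.9 N/mm

Grain crack index = force / distension
Index = 560 / 10.2 = 54.9 N/mm


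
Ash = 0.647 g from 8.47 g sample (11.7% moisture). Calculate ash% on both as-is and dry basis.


As-is ash = 7.64%
Dry-basis ash = 8.65%

As-is ash% = 0.647 / 8.47 x 100 = 7.64%
Dry mass = 8.47 x (100 - 11.7) / 100 = 7.47901 g
Dry-basis ash% = 0.647 / 7.47901 x 100 = 8.65%


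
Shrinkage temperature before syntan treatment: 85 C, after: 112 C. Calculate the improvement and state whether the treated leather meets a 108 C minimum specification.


Improvement = 27 C
Meets 108 C spec: Yes

Improvement = 112 - 85 = 27 C
Spec check: 112 C >= 108 C? Yes


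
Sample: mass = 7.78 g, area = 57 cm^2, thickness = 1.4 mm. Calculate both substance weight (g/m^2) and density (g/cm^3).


Substance weight = 1364.9 g/m^2
Density = 0.975 g/cm^3


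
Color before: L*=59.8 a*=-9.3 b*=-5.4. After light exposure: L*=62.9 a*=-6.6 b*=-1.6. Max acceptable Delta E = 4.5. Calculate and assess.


Delta E = 5.60
Passes: No


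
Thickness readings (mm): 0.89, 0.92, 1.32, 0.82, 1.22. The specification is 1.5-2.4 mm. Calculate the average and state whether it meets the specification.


Average = 1.03 mm
Within specification: No


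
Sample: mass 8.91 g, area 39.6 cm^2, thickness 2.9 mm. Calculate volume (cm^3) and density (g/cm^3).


Volume = 11.484 cm^3
Density = 0.776 g/cm^3

Thickness in cm = 2.9 / 10 = 0.29 cm
Volume = 39.6 x 0.29 = 11.484 cm^3
Density = 8.91 / 11.484 = 0.776 g/cm^3


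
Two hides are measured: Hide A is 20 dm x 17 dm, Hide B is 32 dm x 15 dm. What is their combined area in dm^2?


820 dm^2

Hide A area = 20 x 17 = 340 dm^2
Hide B area = 32 x 15 = 480 dm^2
Total = 340 + 480 = 820 dm^2


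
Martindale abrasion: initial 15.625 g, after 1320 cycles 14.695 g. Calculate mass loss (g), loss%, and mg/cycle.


Mass loss = 0.930 g
Loss = 5.95%
Rate = 0.705 mg/cycle

Loss = 15.625 - 14.695 = 0.930 g
Loss% = 0.930 / 15.625 x 100 = 5.95%
Rate = 0.930 / 1320 x 1000 = 0.705 mg/cycle


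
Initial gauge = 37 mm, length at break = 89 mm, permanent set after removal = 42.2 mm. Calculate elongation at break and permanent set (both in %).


Elongation at break = 140.5%
Permanent set = 14.1%

Elongation at break = (89 - 37) / 37 x 100 = 140.5%
Permanent set = (42.2 - 37) / 37 x 100 = 14.1%


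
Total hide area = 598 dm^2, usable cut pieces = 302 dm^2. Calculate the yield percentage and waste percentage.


Yield = 302 / 598 x 100 = 50.5%
Waste = 598 - 302 = 296 dm^2
Waste% = 100 - 50.5 = 49.5%


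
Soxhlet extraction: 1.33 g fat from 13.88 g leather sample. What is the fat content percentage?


Fat content = 1.33 / 13.88 x 100
Fat = 9.6%


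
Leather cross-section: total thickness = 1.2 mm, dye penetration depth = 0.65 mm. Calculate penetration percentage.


Penetration% = 0.65 / 1.2 x 100
Penetration = 54.2%


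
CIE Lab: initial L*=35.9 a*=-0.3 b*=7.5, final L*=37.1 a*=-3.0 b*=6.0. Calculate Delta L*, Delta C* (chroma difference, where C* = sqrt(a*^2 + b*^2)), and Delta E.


Delta L* = 1.2
Delta C* = -0.80
Delta E = 3.31


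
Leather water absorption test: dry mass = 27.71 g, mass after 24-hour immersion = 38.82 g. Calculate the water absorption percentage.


40.1%


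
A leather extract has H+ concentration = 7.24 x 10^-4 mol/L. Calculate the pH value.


pH = 3.14

pH = -log10[H+]
pH = -log10(7.24 x 10^-4) = 3.14


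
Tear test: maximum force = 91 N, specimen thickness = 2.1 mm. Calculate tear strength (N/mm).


Tear strength = force / thickness
Tear = 91 / 2.1 = 43.3 N/mm


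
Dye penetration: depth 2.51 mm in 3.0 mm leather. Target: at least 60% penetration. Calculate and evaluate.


Penetration = 2.51 / 3.0 x 100 = 83.7%
Target: 60%
Meets target: Yes


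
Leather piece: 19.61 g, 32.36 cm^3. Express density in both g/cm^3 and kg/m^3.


Density = 19.61 / 32.36 = 0.606 g/cm^3
Convert: 0.606 x 1000 = 606 kg/m^3


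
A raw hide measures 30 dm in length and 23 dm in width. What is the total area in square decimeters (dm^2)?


Area = length x width
Area = 30 x 23 = 690 dm^2


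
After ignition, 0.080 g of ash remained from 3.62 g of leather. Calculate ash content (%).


2.21%

Ash% = 0.080 / 3.62 x 100
Ash% = 2.21%


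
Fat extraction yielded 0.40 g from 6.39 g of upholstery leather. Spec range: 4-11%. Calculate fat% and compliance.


Fat% = 0.40 / 6.39 x 100 = 6.3%
Spec range: 4-11%
Compliant: Yes


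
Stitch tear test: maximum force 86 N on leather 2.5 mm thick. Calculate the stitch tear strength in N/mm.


Stitch tear strength = force / thickness
STS = 86 / 2.5 = 34.4 N/mm


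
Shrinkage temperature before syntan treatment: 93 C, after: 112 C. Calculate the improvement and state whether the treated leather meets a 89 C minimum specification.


Improvement = 19 C
Meets 89 C spec: Yes

Improvement = 112 - 93 = 19 C
Spec check: 112 C >= 89 C? Yes


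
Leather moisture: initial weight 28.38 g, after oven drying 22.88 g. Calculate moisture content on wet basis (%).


Moisture = 28.38 - 22.88 = 5.50 g
MC = 5.50 / 28.38 x 100 = 19.4%


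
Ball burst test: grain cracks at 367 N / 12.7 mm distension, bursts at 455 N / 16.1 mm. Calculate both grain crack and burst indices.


Crack index = 28.9 N/mm
Burst index = 28.3 N/mm

Crack index = 367 / 12.7 = 28.9 N/mm
Burst index = 455 / 16.1 = 28.3 N/mm


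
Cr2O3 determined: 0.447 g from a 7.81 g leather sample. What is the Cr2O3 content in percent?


5.72%

Cr2O3% = 0.447 / 7.81 x 100
Cr2O3% = 5.72%


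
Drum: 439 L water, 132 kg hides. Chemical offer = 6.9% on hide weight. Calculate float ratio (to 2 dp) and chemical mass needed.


Float ratio = 3.33
Chemical needed = 9.108 kg

Float ratio = 439 / 132 = 3.33
Chemical = 132 x 6.9 / 100 = 9.108 kg


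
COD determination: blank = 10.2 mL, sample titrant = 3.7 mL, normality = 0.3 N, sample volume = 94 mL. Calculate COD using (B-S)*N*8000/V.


COD = (10.2 - 3.7) x 0.3 x 8000 / 94
COD = 6.5 x 0.3 x 8000 / 94
COD = 166.0 mg/L


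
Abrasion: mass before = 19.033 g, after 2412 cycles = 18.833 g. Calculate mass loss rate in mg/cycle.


0.083 mg/cycle


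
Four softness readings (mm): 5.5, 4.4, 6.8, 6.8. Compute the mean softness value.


5.88 mm

Sum = 5.5 + 4.4 + 6.8 + 6.8
Mean = 23.5 / 4 = 5.88 mm


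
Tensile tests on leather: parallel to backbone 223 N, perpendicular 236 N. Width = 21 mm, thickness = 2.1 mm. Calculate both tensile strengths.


Parallel = 5.06 N/mm^2
Perpendicular = 5.35 N/mm^2

Area = 21 x 2.1 = 44.1 mm^2
TS (parallel) = 223 / 44.1 = 5.06 N/mm^2
TS (perpendicular) = 236 / 44.1 = 5.35 N/mm^2


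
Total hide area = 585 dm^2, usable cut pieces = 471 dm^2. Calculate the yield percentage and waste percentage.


Yield = 80.5%
Waste = 19.5%


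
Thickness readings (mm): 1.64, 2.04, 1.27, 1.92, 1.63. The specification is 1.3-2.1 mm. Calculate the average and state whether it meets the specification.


Sum = 8.50
Average = 8.50 / 5 = 1.70 mm
Specification range: 1.3 to 2.1 mm
Within spec: Yes


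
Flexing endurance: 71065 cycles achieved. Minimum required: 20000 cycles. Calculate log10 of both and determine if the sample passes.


log10(71065) = 4.85
log10(20000) = 4.30
Passes: Yes


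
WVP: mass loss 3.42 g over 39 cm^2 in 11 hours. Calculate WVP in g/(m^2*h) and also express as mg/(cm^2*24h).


WVP = 79.72 g/(m^2*h)
Daily rate = 191.33 mg/(cm^2*24h)

WVP = 3.42 / (39 x 11) x 10000 = 79.72 g/(m^2*h)
Mass loss in mg = 3.42 x 1000 = 3420 mg
Per cm^2 per 24h in mg: 3420 x 24 / (39 x 11) = 82080 / 429 = 191.33 mg/(cm^2*24h)


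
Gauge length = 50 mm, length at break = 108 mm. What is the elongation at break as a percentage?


116.0%


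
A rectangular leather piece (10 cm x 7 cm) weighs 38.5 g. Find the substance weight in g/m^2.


5500.0 g/m^2


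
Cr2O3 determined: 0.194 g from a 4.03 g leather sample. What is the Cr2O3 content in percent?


4.81%


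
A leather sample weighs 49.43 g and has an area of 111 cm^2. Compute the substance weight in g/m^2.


4453.2 g/m^2

Substance weight = mass / area x 10000
SW = 49.43 / 111 x 10000
SW = 4453.2 g/m^2


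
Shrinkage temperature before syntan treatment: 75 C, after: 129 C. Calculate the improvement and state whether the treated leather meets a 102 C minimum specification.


Improvement = 54 C
Meets 102 C spec: Yes

Improvement = 129 - 75 = 54 C
Spec check: 129 C >= 102 C? Yes


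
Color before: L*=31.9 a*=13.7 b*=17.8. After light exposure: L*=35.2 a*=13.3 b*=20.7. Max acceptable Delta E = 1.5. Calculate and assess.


dL = 3.3, da = -0.4, db = 2.9
dE = sqrt((3.3)^2 + (-0.4)^2 + (2.9)^2) = 4.41
Max = 1.5
Passes: No


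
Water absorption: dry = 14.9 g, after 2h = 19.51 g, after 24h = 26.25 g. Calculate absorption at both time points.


2h absorption = 30.9%
24h absorption = 76.2%

WA (2h) = (19.51 - 14.9) / 14.9 x 100 = 30.9%
WA (24h) = (26.25 - 14.9) / 14.9 x 100 = 76.2%


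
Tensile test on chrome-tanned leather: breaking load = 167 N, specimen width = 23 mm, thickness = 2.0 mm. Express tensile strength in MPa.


Cross-section = 23 x 2.0 = 46.0 mm^2
TS = 167 / 46.0 = 3.63 MPa
(1 N/mm^2 = 1 MPa)


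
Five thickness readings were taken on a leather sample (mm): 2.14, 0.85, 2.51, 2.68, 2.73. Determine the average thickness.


2.18 mm

Sum = 2.14 + 0.85 + 2.51 + 2.68 + 2.73 = 10.91
Average = 10.91 / 5 = 2.18 mm


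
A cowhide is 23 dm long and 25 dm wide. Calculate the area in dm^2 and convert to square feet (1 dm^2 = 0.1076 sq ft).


575 dm^2
61.87 sq ft

Area = 23 x 25 = 575 dm^2
Conversion: 575 x 0.1076 = 61.87 sq ft


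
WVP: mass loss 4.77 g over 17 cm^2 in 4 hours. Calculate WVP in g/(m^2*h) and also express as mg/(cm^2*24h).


WVP = 4.77 / (17 x 4) x 10000 = 701.47 g/(m^2*h)
Mass loss in mg = 4.77 x 1000 = 4770 mg
Per cm^2 per 24h in mg: 4770 x 24 / (17 x 4) = 114480 / 68 = 1683.53 mg/(cm^2*24h)


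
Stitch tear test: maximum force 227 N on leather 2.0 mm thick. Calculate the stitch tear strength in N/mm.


Stitch tear strength = force / thickness
STS = 227 / 2.0 = 113.5 N/mm


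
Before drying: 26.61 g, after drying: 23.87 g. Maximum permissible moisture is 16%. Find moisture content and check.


MC = (26.61 - 23.87) / 26.61 x 100 = 10.3%
Maximum: 16%
Acceptable: Yes


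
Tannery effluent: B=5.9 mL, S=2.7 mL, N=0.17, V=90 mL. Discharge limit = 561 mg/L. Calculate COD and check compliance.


COD = 48.4 mg/L
Compliant: Yes


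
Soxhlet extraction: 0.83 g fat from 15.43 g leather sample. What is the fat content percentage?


Fat content = 0.83 / 15.43 x 100
Fat = 5.4%


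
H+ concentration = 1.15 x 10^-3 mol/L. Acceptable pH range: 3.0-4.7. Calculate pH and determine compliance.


pH = -log10(1.15 x 10^-3) = 2.94
Range: 3.0 to 4.7
Compliant: No


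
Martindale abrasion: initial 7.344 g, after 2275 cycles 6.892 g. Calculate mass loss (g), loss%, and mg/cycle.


Loss = 7.344 - 6.892 = 0.452 g
Loss% = 0.452 / 7.344 x 100 = 6.15%
Rate = 0.452 / 2275 x 1000 = 0.199 mg/cycle


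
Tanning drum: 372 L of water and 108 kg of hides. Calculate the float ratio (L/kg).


3.4


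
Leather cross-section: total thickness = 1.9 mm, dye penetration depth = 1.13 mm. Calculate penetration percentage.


Penetration% = 1.13 / 1.9 x 100
Penetration = 59.5%


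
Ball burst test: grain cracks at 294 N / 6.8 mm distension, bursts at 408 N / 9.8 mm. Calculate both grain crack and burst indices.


Crack index = 294 / 6.8 = 43.2 N/mm
Burst index = 408 / 9.8 = 41.6 N/mm


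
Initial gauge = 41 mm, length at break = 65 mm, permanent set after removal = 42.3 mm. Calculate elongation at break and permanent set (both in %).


Elongation at break = 58.5%
Permanent set = 3.2%


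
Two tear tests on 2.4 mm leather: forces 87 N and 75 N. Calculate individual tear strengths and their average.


Tear 1 = 87 / 2.4 = 36.3 N/mm
Tear 2 = 75 / 2.4 = 31.3 N/mm
Average = (36.3 + 31.3) / 2 = 33.8 N/mm


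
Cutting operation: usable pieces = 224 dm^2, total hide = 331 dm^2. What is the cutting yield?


67.7%

Yield = usable / total x 100
Yield = 224 / 331 x 100 = 67.7%


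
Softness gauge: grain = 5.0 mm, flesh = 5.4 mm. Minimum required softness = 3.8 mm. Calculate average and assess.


Average = (5.0 + 5.4) / 2 = 5.20 mm
Minimum = 3.8 mm
Meets requirement: Yes


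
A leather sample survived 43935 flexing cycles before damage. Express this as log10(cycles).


4.64

log10(43935) = 4.64


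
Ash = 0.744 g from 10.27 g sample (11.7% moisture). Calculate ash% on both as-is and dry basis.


As-is ash% = 0.744 / 10.27 x 100 = 7.24%
Dry mass = 10.27 x (100 - 11.7) / 100 = 9.06841 g
Dry-basis ash% = 0.744 / 9.06841 x 100 = 8.20%


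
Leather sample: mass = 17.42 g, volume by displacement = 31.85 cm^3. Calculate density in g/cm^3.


0.547 g/cm^3

Density = mass / volume
Density = 17.42 / 31.85 = 0.547 g/cm^3


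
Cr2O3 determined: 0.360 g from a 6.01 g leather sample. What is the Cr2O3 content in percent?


Cr2O3% = 0.360 / 6.01 x 100
Cr2O3% = 5.99%


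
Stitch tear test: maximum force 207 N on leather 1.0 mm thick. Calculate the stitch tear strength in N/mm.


207.0 N/mm

Stitch tear strength = force / thickness
STS = 207 / 1.0 = 207.0 N/mm


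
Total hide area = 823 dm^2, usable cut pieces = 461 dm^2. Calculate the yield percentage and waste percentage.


Yield = 461 / 823 x 100 = 56.0%
Waste = 823 - 461 = 362 dm^2
Waste% = 100 - 56.0 = 44.0%


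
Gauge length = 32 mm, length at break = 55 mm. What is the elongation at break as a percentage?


71.9%


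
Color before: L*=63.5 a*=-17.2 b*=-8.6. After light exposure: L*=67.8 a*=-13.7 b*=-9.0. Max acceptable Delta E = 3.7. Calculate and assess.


dL = 4.3, da = 3.5, db = -0.4
dE = sqrt((4.3)^2 + (3.5)^2 + (-0.4)^2) = 5.56
Max = 3.7
Passes: No


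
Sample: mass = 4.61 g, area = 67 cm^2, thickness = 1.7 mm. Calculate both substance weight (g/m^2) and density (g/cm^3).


Substance weight = 688.1 g/m^2
Density = 0.405 g/cm^3

SW = 4.61 / 67 x 10000 = 688.1 g/m^2
Volume = 67 x 1.7 / 10 = 11.39 cm^3
Density = 4.61 / 11.39 = 0.405 g/cm^3


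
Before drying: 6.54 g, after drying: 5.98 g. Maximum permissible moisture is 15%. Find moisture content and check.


Moisture content = 8.6%
Acceptable: Yes

MC = (6.54 - 5.98) / 6.54 x 100 = 8.6%
Maximum: 15%
Acceptable: Yes


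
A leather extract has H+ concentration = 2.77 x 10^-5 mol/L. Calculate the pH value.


pH = -log10[H+]
pH = -log10(2.77 x 10^-5) = 4.56


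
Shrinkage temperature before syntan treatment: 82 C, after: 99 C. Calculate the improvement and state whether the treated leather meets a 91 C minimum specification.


Improvement = 17 C
Meets 91 C spec: Yes


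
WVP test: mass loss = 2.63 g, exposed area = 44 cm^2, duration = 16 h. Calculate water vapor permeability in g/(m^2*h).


37.36 g/(m^2*h)


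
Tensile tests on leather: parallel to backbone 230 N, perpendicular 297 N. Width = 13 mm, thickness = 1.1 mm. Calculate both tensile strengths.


Parallel = 16.08 N/mm^2
Perpendicular = 20.77 N/mm^2

Area = 13 x 1.1 = 14.3 mm^2
TS (parallel) = 230 / 14.3 = 16.08 N/mm^2
TS (perpendicular) = 297 / 14.3 = 20.77 N/mm^2


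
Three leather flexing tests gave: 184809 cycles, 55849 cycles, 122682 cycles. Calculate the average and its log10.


Average = (184809 + 55849 + 122682) / 3 = 121113 cycles
log10(121113) = 5.08


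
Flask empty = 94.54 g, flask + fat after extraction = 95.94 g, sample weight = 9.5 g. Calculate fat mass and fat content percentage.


Fat mass = 1.40 g
Fat content = 14.7%

Fat mass = 95.94 - 94.54 = 1.40 g
Fat% = 1.40 / 9.5 x 100 = 14.7%


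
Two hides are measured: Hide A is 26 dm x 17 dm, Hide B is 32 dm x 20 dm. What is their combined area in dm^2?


Hide A area = 26 x 17 = 442 dm^2
Hide B area = 32 x 20 = 640 dm^2
Total = 442 + 640 = 1082 dm^2


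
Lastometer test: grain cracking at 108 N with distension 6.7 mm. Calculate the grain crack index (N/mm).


Grain crack index = force / distension
Index = 108 / 6.7 = 16.1 N/mm


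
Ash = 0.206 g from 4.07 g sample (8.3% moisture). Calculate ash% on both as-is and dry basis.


As-is ash = 5.06%
Dry-basis ash = 5.52%

As-is ash% = 0.206 / 4.07 x 100 = 5.06%
Dry mass = 4.07 x (100 - 8.3) / 100 = 3.73219 g
Dry-basis ash% = 0.206 / 3.73219 x 100 = 5.52%


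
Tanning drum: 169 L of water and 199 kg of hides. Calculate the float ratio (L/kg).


0.8

Float ratio = water / hide weight
Ratio = 169 / 199 = 0.8


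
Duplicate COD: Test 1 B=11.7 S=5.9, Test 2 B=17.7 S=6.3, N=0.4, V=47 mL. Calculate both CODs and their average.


COD1 = 394.9 mg/L
COD2 = 776.2 mg/L
Average = 585.6 mg/L

COD1 = (11.7 - 5.9) x 0.4 x 8000 / 47 = 394.9 mg/L
COD2 = (17.7 - 6.3) x 0.4 x 8000 / 47 = 776.2 mg/L
Average = (394.9 + 776.2) / 2 = 585.6 mg/L


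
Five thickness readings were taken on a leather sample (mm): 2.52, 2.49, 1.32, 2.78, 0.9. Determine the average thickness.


Sum = 2.52 + 2.49 + 1.32 + 2.78 + 0.9 = 10.01
Average = 10.01 / 5 = 2.00 mm


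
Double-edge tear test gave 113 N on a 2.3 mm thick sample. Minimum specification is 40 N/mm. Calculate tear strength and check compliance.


Tear strength = 113 / 2.3 = 49.1 N/mm
Required minimum = 40 N/mm
Compliant: Yes


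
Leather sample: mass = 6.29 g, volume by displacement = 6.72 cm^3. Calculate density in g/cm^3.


0.936 g/cm^3

Density = mass / volume
Density = 6.29 / 6.72 = 0.936 g/cm^3


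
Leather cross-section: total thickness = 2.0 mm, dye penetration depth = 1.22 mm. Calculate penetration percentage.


61.0%


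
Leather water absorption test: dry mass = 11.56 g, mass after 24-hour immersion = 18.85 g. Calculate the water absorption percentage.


63.1%


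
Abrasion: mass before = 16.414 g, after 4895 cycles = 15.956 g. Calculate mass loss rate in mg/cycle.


Mass loss = 16.414 - 15.956 = 0.458 g
Rate = 0.458 / 4895 x 1000 = 0.094 mg/cycle


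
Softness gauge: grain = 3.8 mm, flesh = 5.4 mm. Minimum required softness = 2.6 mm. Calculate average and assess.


Average softness = 4.60 mm
Meets requirement: Yes


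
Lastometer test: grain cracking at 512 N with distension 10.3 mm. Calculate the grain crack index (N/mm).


Grain crack index = force / distension
Index = 512 / 10.3 = 49.7 N/mm


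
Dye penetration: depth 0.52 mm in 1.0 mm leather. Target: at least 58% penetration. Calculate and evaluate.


Penetration = 0.52 / 1.0 x 100 = 52.0%
Target: 58%
Meets target: No


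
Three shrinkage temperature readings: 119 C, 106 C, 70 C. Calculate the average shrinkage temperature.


Average = (119 + 106 + 70) / 3
Average = 295 / 3 = 98.3 C


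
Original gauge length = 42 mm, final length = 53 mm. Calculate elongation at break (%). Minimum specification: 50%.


Elongation = 26.2%
Meets spec: No


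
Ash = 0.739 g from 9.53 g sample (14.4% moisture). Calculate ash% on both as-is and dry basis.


As-is ash% = 0.739 / 9.53 x 100 = 7.75%
Dry mass = 9.53 x (100 - 14.4) / 100 = 8.15768 g
Dry-basis ash% = 0.739 / 8.15768 x 100 = 9.06%


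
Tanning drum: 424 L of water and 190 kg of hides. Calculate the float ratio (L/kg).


Float ratio = water / hide weight
Ratio = 424 / 190 = 2.2


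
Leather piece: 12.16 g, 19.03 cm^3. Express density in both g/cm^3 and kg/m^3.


0.639 g/cm^3
639 kg/m^3

Density = 12.16 / 19.03 = 0.639 g/cm^3
Convert: 0.639 x 1000 = 639 kg/m^3


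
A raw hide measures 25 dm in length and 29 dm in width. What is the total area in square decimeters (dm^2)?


725 dm^2

Area = length x width
Area = 25 x 29 = 725 dm^2


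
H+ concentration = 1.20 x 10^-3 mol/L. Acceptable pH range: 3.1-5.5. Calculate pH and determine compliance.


pH = 2.92
Compliant: No

pH = -log10(1.20 x 10^-3) = 2.92
Range: 3.1 to 5.5
Compliant: No


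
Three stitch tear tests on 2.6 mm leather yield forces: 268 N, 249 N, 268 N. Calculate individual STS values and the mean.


STS1 = 268 / 2.6 = 103.1 N/mm
STS2 = 249 / 2.6 = 95.8 N/mm
STS3 = 268 / 2.6 = 103.1 N/mm
Mean = (103.1 + 95.8 + 103.1) / 3 = 100.7 N/mm


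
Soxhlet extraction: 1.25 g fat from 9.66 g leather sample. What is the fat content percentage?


Fat content = 1.25 / 9.66 x 100
Fat = 12.9%


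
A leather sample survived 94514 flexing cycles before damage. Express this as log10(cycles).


4.98

log10(94514) = 4.98


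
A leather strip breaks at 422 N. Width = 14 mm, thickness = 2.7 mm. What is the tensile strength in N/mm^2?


Cross-sectional area = 14 x 2.7 = 37.8 mm^2
Tensile strength = 422 / 37.8 = 11.16 N/mm^2


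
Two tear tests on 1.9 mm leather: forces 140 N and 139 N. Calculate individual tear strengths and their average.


Tear 1 = 140 / 1.9 = 73.7 N/mm
Tear 2 = 139 / 1.9 = 73.2 N/mm
Average = (73.7 + 73.2) / 2 = 73.5 N/mm


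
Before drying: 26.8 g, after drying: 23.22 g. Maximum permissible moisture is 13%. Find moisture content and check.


MC = (26.8 - 23.22) / 26.8 x 100 = 13.4%
Maximum: 13%
Acceptable: No


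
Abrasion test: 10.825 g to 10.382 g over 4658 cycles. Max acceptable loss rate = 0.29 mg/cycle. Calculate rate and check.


Rate = 0.095 mg/cycle
Passes: Yes


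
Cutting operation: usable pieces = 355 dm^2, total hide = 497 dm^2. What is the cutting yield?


Yield = usable / total x 100
Yield = 355 / 497 x 100 = 71.4%


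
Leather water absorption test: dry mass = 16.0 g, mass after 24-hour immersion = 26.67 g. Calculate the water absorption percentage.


66.7%


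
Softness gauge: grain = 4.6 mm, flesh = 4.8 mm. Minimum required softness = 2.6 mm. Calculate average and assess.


Average = (4.6 + 4.8) / 2 = 4.70 mm
Minimum = 2.6 mm
Meets requirement: Yes


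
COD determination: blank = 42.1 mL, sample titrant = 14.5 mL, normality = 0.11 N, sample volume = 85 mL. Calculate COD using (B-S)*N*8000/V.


285.7 mg/L


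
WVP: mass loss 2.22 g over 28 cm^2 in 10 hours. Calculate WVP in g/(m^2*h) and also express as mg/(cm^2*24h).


WVP = 2.22 / (28 x 10) x 10000 = 79.29 g/(m^2*h)
Mass loss in mg = 2.22 x 1000 = 2220 mg
Per cm^2 per 24h in mg: 2220 x 24 / (28 x 10) = 53280 / 280 = 190.29 mg/(cm^2*24h)


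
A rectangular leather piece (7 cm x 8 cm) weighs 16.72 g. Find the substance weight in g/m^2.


Area = 7 x 8 = 56 cm^2
SW = 16.72 / 56 x 10000 = 2985.7 g/m^2


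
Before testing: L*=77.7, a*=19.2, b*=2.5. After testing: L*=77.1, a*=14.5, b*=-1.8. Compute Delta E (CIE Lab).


dL = 77.1 - 77.7 = -0.6
da = 14.5 - 19.2 = -4.7
db = -1.8 - 2.5 = -4.3
dE = sqrt((-0.6)^2 + (-4.7)^2 + (-4.3)^2) = 6.40


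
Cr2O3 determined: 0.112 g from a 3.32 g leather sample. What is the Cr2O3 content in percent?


3.37%


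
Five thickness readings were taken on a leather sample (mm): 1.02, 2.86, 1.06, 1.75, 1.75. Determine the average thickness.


Sum = 1.02 + 2.86 + 1.06 + 1.75 + 1.75 = 8.44
Average = 8.44 / 5 = 1.69 mm


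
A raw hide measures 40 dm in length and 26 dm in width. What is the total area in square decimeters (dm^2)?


Area = length x width
Area = 40 x 26 = 1040 dm^2


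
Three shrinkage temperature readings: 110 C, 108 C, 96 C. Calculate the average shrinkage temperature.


Average = (110 + 108 + 96) / 3
Average = 314 / 3 = 104.7 C


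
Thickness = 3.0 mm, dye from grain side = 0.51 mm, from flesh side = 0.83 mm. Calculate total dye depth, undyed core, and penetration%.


Total dyed = 1.34 mm
Undyed core = 1.66 mm
Penetration = 44.7%

Total dyed = 0.51 + 0.83 = 1.34 mm
Undyed core = 3.0 - 1.34 = 1.66 mm
Penetration = 1.34 / 3.0 x 100 = 44.7%


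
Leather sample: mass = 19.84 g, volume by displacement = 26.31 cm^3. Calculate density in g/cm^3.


0.754 g/cm^3


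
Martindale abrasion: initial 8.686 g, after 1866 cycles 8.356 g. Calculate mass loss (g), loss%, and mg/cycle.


Loss = 8.686 - 8.356 = 0.330 g
Loss% = 0.330 / 8.686 x 100 = 3.80%
Rate = 0.330 / 1866 x 1000 = 0.177 mg/cycle


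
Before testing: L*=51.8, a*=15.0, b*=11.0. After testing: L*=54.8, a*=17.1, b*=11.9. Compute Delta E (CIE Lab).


dL = 54.8 - 51.8 = 3.0
da = 17.1 - 15.0 = 2.1
db = 11.9 - 11.0 = 0.9
dE = sqrt((3.0)^2 + (2.1)^2 + (0.9)^2) = 3.77


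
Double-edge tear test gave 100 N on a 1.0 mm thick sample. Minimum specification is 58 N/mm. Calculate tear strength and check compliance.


Tear strength = 100.0 N/mm
Compliant: Yes


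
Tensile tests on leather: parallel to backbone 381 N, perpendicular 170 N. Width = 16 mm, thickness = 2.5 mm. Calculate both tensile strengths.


Area = 16 x 2.5 = 40.0 mm^2
TS (parallel) = 381 / 40.0 = 9.53 N/mm^2
TS (perpendicular) = 170 / 40.0 = 4.25 N/mm^2


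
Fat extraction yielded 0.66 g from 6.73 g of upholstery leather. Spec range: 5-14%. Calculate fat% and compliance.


Fat content = 9.8%
Compliant: Yes

Fat% = 0.66 / 6.73 x 100 = 9.8%
Spec range: 5-14%
Compliant: Yes


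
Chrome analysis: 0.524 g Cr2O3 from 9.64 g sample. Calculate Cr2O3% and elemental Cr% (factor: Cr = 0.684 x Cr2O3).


Cr2O3% = 0.524 / 9.64 x 100 = 5.44%
Cr% = 5.44 x 0.684 = 3.72%


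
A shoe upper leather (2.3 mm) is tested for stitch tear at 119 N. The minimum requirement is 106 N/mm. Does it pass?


STS = 119 / 2.3 = 51.7 N/mm
Minimum required: 106 N/mm
Passes: No


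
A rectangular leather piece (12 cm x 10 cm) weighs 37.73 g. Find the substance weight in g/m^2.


3144.2 g/m^2

Area = 12 x 10 = 120 cm^2
SW = 37.73 / 120 x 10000 = 3144.2 g/m^2


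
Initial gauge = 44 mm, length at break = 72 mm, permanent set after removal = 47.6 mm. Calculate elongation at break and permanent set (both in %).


Elongation at break = 63.6%
Permanent set = 8.2%

Elongation at break = (72 - 44) / 44 x 100 = 63.6%
Permanent set = (47.6 - 44) / 44 x 100 = 8.2%


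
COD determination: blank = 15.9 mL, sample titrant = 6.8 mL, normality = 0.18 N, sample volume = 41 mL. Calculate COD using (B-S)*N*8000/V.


319.6 mg/L

COD = (15.9 - 6.8) x 0.18 x 8000 / 41
COD = 9.1 x 0.18 x 8000 / 41
COD = 319.6 mg/L


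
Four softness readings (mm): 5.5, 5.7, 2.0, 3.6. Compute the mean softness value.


Sum = 5.5 + 5.7 + 2.0 + 3.6
Mean = 16.8 / 4 = 4.20 mm


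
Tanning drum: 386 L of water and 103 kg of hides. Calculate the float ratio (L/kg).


3.7


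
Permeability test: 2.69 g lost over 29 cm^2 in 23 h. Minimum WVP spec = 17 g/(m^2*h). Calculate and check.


WVP = 40.33 g/(m^2*h)
Meets specification: Yes

WVP = 2.69 / (29 x 23) x 10000 = 40.33 g/(m^2*h)
Minimum: 17 g/(m^2*h)
Meets spec: Yes


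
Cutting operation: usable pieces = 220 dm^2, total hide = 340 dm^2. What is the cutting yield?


64.7%


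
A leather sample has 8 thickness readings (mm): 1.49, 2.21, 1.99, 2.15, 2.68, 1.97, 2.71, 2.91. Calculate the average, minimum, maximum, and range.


Average = 2.26 mm
Min = 1.49 mm
Max = 2.91 mm
Range = 1.42 mm


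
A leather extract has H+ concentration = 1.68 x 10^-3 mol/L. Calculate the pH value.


pH = -log10[H+]
pH = -log10(1.68 x 10^-3) = 2.77


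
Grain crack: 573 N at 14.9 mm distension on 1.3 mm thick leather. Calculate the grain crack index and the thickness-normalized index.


Crack index = 38.5 N/mm
Normalized index = 29.6 N/mm per mm

Crack index = 573 / 14.9 = 38.5 N/mm
Normalized = 38.5 / 1.3 = 29.6 N/mm per mm


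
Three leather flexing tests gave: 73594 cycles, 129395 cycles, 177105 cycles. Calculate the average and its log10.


Average = 126698 cycles
log10 = 5.10

Average = (73594 + 129395 + 177105) / 3 = 126698 cycles
log10(126698) = 5.10


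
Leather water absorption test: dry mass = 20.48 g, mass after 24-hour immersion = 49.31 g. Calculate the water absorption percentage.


140.8%

Water absorbed = 49.31 - 20.48 = 28.83 g
WA% = 28.83 / 20.48 x 100 = 140.8%


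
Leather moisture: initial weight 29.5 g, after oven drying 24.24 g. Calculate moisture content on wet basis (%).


Moisture = 29.5 - 24.24 = 5.26 g
MC = 5.26 / 29.5 x 100 = 17.8%


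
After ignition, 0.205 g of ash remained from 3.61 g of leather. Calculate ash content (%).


5.68%

Ash% = 0.205 / 3.61 x 100
Ash% = 5.68%


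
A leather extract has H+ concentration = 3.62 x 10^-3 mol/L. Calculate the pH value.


pH = 2.44


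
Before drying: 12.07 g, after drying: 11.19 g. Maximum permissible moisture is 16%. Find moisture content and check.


MC = (12.07 - 11.19) / 12.07 x 100 = 7.3%
Maximum: 16%
Acceptable: Yes


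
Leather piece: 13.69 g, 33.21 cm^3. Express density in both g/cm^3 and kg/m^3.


0.412 g/cm^3
412 kg/m^3

Density = 13.69 / 33.21 = 0.412 g/cm^3
Convert: 0.412 x 1000 = 412 kg/m^3


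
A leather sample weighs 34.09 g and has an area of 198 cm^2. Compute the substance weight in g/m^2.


1721.7 g/m^2

Substance weight = mass / area x 10000
SW = 34.09 / 198 x 10000
SW = 1721.7 g/m^2


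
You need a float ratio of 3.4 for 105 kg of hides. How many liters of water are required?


357.0 L


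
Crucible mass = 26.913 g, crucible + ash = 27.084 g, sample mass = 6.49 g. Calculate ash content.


Ash mass = 0.171 g
Ash content = 2.63%


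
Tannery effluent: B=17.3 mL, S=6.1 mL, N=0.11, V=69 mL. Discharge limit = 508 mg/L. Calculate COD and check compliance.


COD = (17.3 - 6.1) x 0.11 x 8000 / 69 = 142.8 mg/L
Limit: 508 mg/L
Compliant: Yes


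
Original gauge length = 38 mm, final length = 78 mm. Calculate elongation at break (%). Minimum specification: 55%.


Extension = 78 - 38 = 40 mm
Elongation = 40 / 38 x 100 = 105.3%
Minimum required: 55%
Meets specification: Yes


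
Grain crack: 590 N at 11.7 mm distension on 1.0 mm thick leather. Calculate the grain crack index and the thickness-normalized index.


Crack index = 50.4 N/mm
Normalized index = 50.4 N/mm per mm

Crack index = 590 / 11.7 = 50.4 N/mm
Normalized = 50.4 / 1.0 = 50.4 N/mm per mm


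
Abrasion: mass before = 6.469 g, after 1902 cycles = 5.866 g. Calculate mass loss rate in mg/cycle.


0.317 mg/cycle

Mass loss = 6.469 - 5.866 = 0.603 g
Rate = 0.603 / 1902 x 1000 = 0.317 mg/cycle


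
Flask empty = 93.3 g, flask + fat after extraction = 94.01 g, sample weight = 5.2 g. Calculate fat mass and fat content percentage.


Fat mass = 94.01 - 93.3 = 0.71 g
Fat% = 0.71 / 5.2 x 100 = 13.7%


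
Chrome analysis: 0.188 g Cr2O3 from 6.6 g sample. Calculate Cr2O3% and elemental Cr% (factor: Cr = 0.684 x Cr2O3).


Cr2O3% = 0.188 / 6.6 x 100 = 2.85%
Cr% = 2.85 x 0.684 = 1.95%


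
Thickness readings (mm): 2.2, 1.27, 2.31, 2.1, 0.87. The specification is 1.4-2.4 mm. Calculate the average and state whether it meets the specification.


Sum = 8.75
Average = 8.75 / 5 = 1.75 mm
Specification range: 1.4 to 2.4 mm
Within spec: Yes


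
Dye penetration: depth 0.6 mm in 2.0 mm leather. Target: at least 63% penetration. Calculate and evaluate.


Penetration = 30.0%
Meets target: No

Penetration = 0.6 / 2.0 x 100 = 30.0%
Target: 63%
Meets target: No
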